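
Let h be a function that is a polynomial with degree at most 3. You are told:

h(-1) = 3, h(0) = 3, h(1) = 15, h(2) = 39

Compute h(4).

123

First differences: 0, 12, 24. Second differences: 12, 12.
Level-2 differences are constant, so h has degree 2.
Fitting a degree-2 polynomial gives h(x) = 6x² + 6x + 3.
Then h(4) = 123.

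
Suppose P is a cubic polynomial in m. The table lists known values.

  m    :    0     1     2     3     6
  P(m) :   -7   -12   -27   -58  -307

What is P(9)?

Write P(m) = am³ + bm² + cm + d; the 5 given values yield a linear system in the 4 coefficients.
Solving, P(m) = -m³ - 2m² - 2m - 7.
Then P(9) = -916.

-916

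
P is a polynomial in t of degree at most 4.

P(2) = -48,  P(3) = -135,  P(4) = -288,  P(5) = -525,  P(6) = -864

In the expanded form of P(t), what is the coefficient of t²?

Write P(t) = at^4 + bt³ + ct² + dt + e; the 5 given values yield a linear system in the 5 coefficients.
Solving, the leading coefficient vanishes, and P(t) = -3t³ - 6t².
The coefficient of t² is -6.

-6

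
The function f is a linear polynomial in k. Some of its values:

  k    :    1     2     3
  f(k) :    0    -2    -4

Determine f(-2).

Write f(k) = ak + b; the 3 given values yield a linear system in the 2 coefficients.
Solving, f(k) = -2k + 2.
Then f(-2) = 6.

6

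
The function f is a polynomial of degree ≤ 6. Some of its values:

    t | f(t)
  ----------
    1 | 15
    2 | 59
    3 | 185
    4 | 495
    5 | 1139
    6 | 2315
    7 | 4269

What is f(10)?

First differences: 44, 126, 310, 644, 1176, 1954. Second differences: 82, 184, 334, 532, 778. Third differences: 102, 150, 198, 246. Fourth differences: 48, 48, 48.
Level-4 differences are constant, so f has degree 4.
Fitting a degree-4 polynomial gives f(t) = 2t^4 - 3t³ + 9t² + 8t - 1.
Then f(10) = 17979.

17979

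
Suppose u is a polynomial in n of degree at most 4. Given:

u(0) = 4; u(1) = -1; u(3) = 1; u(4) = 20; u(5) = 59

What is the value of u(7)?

221

Write u(n) = an^4 + bn³ + cn² + dn + e; the 5 given values yield a linear system in the 5 coefficients.
Solving, the leading coefficient vanishes, and u(n) = n³ - 2n² - 4n + 4.
Then u(7) = 221.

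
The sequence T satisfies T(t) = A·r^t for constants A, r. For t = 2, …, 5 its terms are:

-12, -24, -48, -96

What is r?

Consecutive ratio: -24/(-12) = 2, and -48/(-24) = 2, so r = 2.
Then A·2^2 = -12 gives A = -3, and T(t) = -3·2^t.

2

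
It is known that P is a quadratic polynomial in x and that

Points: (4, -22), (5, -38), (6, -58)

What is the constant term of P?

Write P(x) = ax² + bx + c; the 3 given values yield a linear system in the 3 coefficients.
Solving, P(x) = -2x² + 2x + 2.
The constant term is P(0) = 2.

2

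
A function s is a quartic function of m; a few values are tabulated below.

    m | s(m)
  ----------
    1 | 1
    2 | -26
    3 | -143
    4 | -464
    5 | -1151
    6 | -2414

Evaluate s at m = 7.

-4511

First differences: -27, -117, -321, -687, -1263. Second differences: -90, -204, -366, -576. Third differences: -114, -162, -210. Fourth differences: -48, -48.
Level-4 differences are constant, so s has degree 4.
Fitting a degree-4 polynomial gives s(m) = -2m^4 + m³ - m² - m + 4.
Then s(7) = -4511.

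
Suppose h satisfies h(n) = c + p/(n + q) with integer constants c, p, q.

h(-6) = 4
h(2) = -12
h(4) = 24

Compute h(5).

(h(n) − c)(n + q) = p for each data point; the three points give a linear system in c and q, then p follows.
Solving: c = 6, q = -3, p = 18, so h(n) = 6 + 18/(n − 3).
Then h(5) = 6 + 18/2 = 15.

15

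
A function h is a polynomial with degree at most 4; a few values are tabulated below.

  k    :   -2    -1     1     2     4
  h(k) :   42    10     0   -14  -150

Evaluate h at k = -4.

Write h(k) = ak^4 + bk³ + ck² + dk + e; the 5 given values yield a linear system in the 5 coefficients.
Solving, the leading coefficient vanishes, and h(k) = -3k³ + 3k² - 2k + 2.
Then h(-4) = 250.

250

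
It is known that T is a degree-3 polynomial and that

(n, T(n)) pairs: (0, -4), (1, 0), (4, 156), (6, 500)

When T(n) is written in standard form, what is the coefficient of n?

0

Write T(n) = an³ + bn² + cn + d; the 4 given values yield a linear system in the 4 coefficients.
Solving, T(n) = 2n³ + 2n² - 4.
The coefficient of n is 0.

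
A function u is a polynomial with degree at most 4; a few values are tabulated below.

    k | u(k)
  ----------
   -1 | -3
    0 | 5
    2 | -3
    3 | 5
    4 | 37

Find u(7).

Write u(k) = ak^4 + bk³ + ck² + dk + e; the 5 given values yield a linear system in the 5 coefficients.
Solving, the leading coefficient vanishes, and u(k) = 2k³ - 6k² + 5.
Then u(7) = 397.

397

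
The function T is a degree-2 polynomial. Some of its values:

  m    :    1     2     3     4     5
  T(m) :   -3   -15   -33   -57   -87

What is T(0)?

3

Write T(m) = am² + bm + c; the 5 given values yield a linear system in the 3 coefficients.
Solving, T(m) = -3m² - 3m + 3.
The constant term is T(0) = 3.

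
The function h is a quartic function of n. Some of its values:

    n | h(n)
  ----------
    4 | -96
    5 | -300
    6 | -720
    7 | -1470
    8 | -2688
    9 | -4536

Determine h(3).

Write h(n) = an^4 + bn³ + cn² + dn + e; the 6 given values yield a linear system in the 5 coefficients.
Solving, h(n) = -n^4 + 3n³ - 2n².
Then h(3) = -18.

-18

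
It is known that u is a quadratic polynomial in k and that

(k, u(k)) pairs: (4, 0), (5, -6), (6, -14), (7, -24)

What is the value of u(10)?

Write u(k) = ak² + bk + c; the 4 given values yield a linear system in the 3 coefficients.
Solving, u(k) = -k² + 3k + 4.
Then u(10) = -66.

-66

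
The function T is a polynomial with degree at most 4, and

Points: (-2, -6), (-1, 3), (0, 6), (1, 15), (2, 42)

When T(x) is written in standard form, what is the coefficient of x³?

2

Write T(x) = ax^4 + bx³ + cx² + dx + e; the 5 given values yield a linear system in the 5 coefficients.
Solving, the leading coefficient vanishes, and T(x) = 2x³ + 3x² + 4x + 6.
The coefficient of x³ is 2.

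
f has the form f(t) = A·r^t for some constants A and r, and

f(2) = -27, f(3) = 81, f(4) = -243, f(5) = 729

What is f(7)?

6561

Consecutive ratio: 81/(-27) = -3, and -243/81 = -3, so r = -3.
Then A·(-3)^2 = -27 gives A = -3, and f(t) = -3·(-3)^t.
f(7) = -3·(-3)^7 = 6561.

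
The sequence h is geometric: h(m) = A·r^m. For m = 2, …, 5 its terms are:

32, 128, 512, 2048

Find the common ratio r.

4

Consecutive ratio: 128/32 = 4, and 512/128 = 4, so r = 4.
Then A·4^2 = 32 gives A = 2, and h(m) = 2·4^m.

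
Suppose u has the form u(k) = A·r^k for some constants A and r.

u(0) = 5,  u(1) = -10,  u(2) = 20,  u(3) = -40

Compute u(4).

Consecutive ratio: -10/5 = -2, and 20/(-10) = -2, so r = -2.
Then A·(-2)^0 = 5 gives A = 5, and u(k) = 5·(-2)^k.
u(4) = 5·(-2)^4 = 80.

80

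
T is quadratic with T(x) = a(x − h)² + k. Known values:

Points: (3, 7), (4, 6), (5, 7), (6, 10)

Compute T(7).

First differences -1, 1, 3; second difference 2 = 2a, so a = 1.
Expanding, the x-coefficient is −2ah = -2h; matching it to the data gives h = 4, and then k = 6.
So T(x) = 1(x − 4)² + 6.
T(7) = 1·3² + 6 = 15.

15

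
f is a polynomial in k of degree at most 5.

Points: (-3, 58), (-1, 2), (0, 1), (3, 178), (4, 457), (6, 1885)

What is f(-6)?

Write f(k) = ak^5 + bk^4 + ck³ + dk² + ek + p; the 6 given values yield a linear system in the 6 coefficients.
Solving, the leading coefficient vanishes, and f(k) = k^4 + 2k³ + 4k² + 2k + 1.
Then f(-6) = 997.

997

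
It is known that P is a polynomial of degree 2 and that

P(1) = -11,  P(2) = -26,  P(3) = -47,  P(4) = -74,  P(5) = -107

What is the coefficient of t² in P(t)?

First differences: -15, -21, -27, -33. Second differences: -6, -6, -6.
Level-2 differences are constant, so P has degree 2.
Fitting a degree-2 polynomial gives P(t) = -3t² - 6t - 2.
The coefficient of t² is -3.

-3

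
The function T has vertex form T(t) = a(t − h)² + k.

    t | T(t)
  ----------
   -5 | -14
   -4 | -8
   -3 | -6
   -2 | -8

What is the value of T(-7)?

First differences 6, 2, -2; second difference -4 = 2a, so a = -2.
Expanding, the t-coefficient is −2ah = 4h; matching it to the data gives h = -3, and then k = -6.
So T(t) = -2(t + 3)² − 6.
T(-7) = -2·(-4)² − 6 = -38.

-38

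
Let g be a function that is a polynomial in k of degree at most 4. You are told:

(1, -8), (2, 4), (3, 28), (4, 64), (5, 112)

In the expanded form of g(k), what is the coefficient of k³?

0

First differences: 12, 24, 36, 48. Second differences: 12, 12, 12.
Level-2 differences are constant, so g has degree 2.
Fitting a degree-2 polynomial gives g(k) = 6k² - 6k - 8.
The coefficient of k³ is 0.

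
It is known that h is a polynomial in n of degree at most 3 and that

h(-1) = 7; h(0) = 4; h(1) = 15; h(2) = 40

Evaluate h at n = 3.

79

Write h(n) = an³ + bn² + cn + d; the 4 given values yield a linear system in the 4 coefficients.
Solving, the leading coefficient vanishes, and h(n) = 7n² + 4n + 4.
Then h(3) = 79.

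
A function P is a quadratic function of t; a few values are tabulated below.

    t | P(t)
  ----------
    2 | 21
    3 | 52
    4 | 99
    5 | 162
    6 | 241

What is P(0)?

First differences: 31, 47, 63, 79. Second differences: 16, 16, 16.
Level-2 differences are constant, so P has degree 2.
Fitting a degree-2 polynomial gives P(t) = 8t² - 9t + 7.
The constant term is P(0) = 7.

7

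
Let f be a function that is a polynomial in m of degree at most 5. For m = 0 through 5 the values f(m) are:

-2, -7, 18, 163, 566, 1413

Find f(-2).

-22

First differences: -5, 25, 145, 403, 847. Second differences: 30, 120, 258, 444. Third differences: 90, 138, 186. Fourth differences: 48, 48.
Level-4 differences are constant, so f has degree 4.
Fitting a degree-4 polynomial gives f(m) = 2m^4 + 3m³ - 8m² - 2m - 2.
Then f(-2) = -22.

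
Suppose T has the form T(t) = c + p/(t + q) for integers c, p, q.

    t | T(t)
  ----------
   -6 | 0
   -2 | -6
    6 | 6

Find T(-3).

-3

(T(t) − c)(t + q) = p for each data point; the three points give a linear system in c and q, then p follows.
Solving: c = 3, q = 0, p = 18, so T(t) = 3 + 18/(t + 0).
Then T(-3) = 3 + 18/(-3) = -3.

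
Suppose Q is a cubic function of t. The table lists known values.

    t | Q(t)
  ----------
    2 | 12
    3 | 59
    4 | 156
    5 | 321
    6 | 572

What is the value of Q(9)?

Write Q(t) = at³ + bt² + ct + d; the 5 given values yield a linear system in the 4 coefficients.
Solving, Q(t) = 3t³ - 2t² - 4.
Then Q(9) = 2021.

2021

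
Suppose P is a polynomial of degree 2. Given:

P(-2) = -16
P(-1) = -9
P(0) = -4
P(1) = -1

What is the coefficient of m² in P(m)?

First differences: 7, 5, 3. Second differences: -2, -2.
Level-2 differences are constant, so P has degree 2.
Fitting a degree-2 polynomial gives P(m) = -m² + 4m - 4.
The coefficient of m² is -1.

-1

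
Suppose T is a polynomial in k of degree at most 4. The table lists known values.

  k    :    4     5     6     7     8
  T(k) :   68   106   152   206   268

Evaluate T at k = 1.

2

First differences: 38, 46, 54, 62. Second differences: 8, 8, 8.
Level-2 differences are constant, so T has degree 2.
Fitting a degree-2 polynomial gives T(k) = 4k² + 2k - 4.
Then T(1) = 2.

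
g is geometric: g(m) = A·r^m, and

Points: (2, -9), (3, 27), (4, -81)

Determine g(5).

243

Consecutive ratio: 27/(-9) = -3, and -81/27 = -3, so r = -3.
Then A·(-3)^2 = -9 gives A = -1, and g(m) = -1·(-3)^m.
g(5) = -1·(-3)^5 = 243.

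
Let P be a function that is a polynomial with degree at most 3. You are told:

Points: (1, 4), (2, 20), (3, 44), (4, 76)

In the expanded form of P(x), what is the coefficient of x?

Write P(x) = ax³ + bx² + cx + d; the 4 given values yield a linear system in the 4 coefficients.
Solving, the leading coefficient vanishes, and P(x) = 4x² + 4x - 4.
The coefficient of x is 4.

4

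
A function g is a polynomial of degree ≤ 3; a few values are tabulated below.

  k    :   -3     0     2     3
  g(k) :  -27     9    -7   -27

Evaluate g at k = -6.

-135

Write g(k) = ak³ + bk² + ck + d; the 4 given values yield a linear system in the 4 coefficients.
Solving, the leading coefficient vanishes, and g(k) = -4k² + 9.
Then g(-6) = -135.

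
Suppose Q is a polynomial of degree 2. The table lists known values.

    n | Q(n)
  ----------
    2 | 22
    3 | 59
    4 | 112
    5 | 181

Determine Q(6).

First differences: 37, 53, 69. Second differences: 16, 16.
Level-2 differences are constant, so Q has degree 2.
Fitting a degree-2 polynomial gives Q(n) = 8n² - 3n - 4.
Then Q(6) = 266.

266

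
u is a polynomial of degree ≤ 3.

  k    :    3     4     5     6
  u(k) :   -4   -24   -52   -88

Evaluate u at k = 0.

First differences: -20, -28, -36. Second differences: -8, -8.
Level-2 differences are constant, so u has degree 2.
Fitting a degree-2 polynomial gives u(k) = -4k² + 8k + 8.
Then u(0) = 8.

8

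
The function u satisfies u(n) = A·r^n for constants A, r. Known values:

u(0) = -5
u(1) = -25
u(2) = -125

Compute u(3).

-625

Consecutive ratio: -25/(-5) = 5, and -125/(-25) = 5, so r = 5.
Then A·5^0 = -5 gives A = -5, and u(n) = -5·5^n.
u(3) = -5·5^3 = -625.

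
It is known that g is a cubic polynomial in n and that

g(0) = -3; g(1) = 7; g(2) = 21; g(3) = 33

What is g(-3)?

Write g(n) = an³ + bn² + cn + d; the 4 given values yield a linear system in the 4 coefficients.
Solving, g(n) = -n³ + 5n² + 6n - 3.
Then g(-3) = 51.

51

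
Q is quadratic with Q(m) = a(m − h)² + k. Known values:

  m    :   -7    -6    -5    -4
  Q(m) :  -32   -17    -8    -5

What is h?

First differences 15, 9, 3; second difference -6 = 2a, so a = -3.
Expanding, the m-coefficient is −2ah = 6h; matching it to the data gives h = -4, and then k = -5.
So Q(m) = -3(m + 4)² − 5.
Hence h = -4.

-4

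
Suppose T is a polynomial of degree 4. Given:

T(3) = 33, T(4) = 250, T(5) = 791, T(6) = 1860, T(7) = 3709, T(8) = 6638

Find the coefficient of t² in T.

-8

First differences: 217, 541, 1069, 1849, 2929. Second differences: 324, 528, 780, 1080. Third differences: 204, 252, 300. Fourth differences: 48, 48.
Level-4 differences are constant, so T has degree 4.
Fitting a degree-4 polynomial gives T(t) = 2t^4 - 2t³ - 8t² - 3t + 6.
The coefficient of t² is -8.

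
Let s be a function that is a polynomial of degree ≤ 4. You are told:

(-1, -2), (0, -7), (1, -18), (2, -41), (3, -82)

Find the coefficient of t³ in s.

First differences: -5, -11, -23, -41. Second differences: -6, -12, -18. Third differences: -6, -6.
Level-3 differences are constant, so s has degree 3.
Fitting a degree-3 polynomial gives s(t) = -t³ - 3t² - 7t - 7.
The coefficient of t³ is -1.

-1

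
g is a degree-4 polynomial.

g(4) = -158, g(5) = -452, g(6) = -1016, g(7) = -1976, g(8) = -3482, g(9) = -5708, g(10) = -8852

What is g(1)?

4

First differences: -294, -564, -960, -1506, -2226, -3144. Second differences: -270, -396, -546, -720, -918. Third differences: -126, -150, -174, -198. Fourth differences: -24, -24, -24.
Level-4 differences are constant, so g has degree 4.
Fitting a degree-4 polynomial gives g(m) = -m^4 + m³ + m² + 5m - 2.
Then g(1) = 4.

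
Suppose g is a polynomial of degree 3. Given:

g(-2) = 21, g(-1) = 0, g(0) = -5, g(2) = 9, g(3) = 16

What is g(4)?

Write g(t) = at³ + bt² + ct + d; the 5 given values yield a linear system in the 4 coefficients.
Solving, g(t) = -t³ + 5t² + t - 5.
Then g(4) = 15.

15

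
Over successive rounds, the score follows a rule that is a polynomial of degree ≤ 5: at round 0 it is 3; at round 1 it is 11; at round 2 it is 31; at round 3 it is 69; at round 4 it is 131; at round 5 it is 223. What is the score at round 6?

351

Write the value at t as P(t).
First differences: 8, 20, 38, 62, 92. Second differences: 12, 18, 24, 30. Third differences: 6, 6, 6.
Level-3 differences are constant, so P has degree 3.
Extending the table by one column gives the next first difference 128, so P(6) = 223 + 128 = 351.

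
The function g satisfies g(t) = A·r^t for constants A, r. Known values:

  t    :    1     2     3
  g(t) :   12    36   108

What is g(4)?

324

Consecutive ratio: 36/12 = 3, and 108/36 = 3, so r = 3.
Then A·3^1 = 12 gives A = 4, and g(t) = 4·3^t.
g(4) = 4·3^4 = 324.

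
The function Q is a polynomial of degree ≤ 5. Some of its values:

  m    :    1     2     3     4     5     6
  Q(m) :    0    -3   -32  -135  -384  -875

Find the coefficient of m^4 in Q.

-1

First differences: -3, -29, -103, -249, -491. Second differences: -26, -74, -146, -242. Third differences: -48, -72, -96. Fourth differences: -24, -24.
Level-4 differences are constant, so Q has degree 4.
Fitting a degree-4 polynomial gives Q(m) = -m^4 + 2m³ - 2m + 1.
The coefficient of m^4 is -1.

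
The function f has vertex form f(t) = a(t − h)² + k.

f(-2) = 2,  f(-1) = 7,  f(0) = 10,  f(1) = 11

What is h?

1

First differences 5, 3, 1; second difference -2 = 2a, so a = -1.
Expanding, the t-coefficient is −2ah = 2h; matching it to the data gives h = 1, and then k = 11.
So f(t) = -1(t − 1)² + 11.
Hence h = 1.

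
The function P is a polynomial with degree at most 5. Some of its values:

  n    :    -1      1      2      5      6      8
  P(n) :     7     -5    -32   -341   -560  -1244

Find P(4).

-188

Write P(n) = an^5 + bn^4 + cn³ + dn² + en + p; the 6 given values yield a linear system in the 6 coefficients.
Solving, the top 2 coefficients vanish, and P(n) = -2n³ - 3n² - 4n + 4.
Then P(4) = -188.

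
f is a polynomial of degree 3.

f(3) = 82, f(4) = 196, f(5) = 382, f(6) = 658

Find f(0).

-8

Write f(n) = an³ + bn² + cn + d; the 4 given values yield a linear system in the 4 coefficients.
Solving, f(n) = 3n³ + 3n - 8.
Then f(0) = -8.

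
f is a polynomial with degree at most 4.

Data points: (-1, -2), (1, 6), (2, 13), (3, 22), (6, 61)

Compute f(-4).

1

Write f(k) = ak^4 + bk³ + ck² + dk + e; the 5 given values yield a linear system in the 5 coefficients.
Solving, the top 2 coefficients vanish, and f(k) = k² + 4k + 1.
Then f(-4) = 1.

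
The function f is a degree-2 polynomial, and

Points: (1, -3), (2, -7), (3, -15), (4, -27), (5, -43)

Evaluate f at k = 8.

-115

Write f(k) = ak² + bk + c; the 5 given values yield a linear system in the 3 coefficients.
Solving, f(k) = -2k² + 2k - 3.
Then f(8) = -115.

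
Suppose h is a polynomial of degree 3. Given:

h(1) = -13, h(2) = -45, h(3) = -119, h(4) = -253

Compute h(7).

Write h(t) = at³ + bt² + ct + d; the 4 given values yield a linear system in the 4 coefficients.
Solving, h(t) = -3t³ - 3t² - 2t - 5.
Then h(7) = -1195.

-1195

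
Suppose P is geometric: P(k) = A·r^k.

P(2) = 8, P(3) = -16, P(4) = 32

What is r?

Consecutive ratio: -16/8 = -2, and 32/(-16) = -2, so r = -2.
Then A·(-2)^2 = 8 gives A = 2, and P(k) = 2·(-2)^k.

-2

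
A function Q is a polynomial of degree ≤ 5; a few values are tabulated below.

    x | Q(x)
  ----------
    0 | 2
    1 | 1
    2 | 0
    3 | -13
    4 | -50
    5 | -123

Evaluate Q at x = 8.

-678

First differences: -1, -1, -13, -37, -73. Second differences: 0, -12, -24, -36. Third differences: -12, -12, -12.
Level-3 differences are constant, so Q has degree 3.
Fitting a degree-3 polynomial gives Q(x) = -2x³ + 6x² - 5x + 2.
Then Q(8) = -678.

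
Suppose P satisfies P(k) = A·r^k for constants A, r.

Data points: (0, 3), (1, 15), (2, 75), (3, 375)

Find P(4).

1875

Consecutive ratio: 15/3 = 5, and 75/15 = 5, so r = 5.
Then A·5^0 = 3 gives A = 3, and P(k) = 3·5^k.
P(4) = 3·5^4 = 1875.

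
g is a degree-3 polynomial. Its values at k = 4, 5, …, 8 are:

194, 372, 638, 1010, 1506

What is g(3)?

Write g(k) = ak³ + bk² + ck + d; the 5 given values yield a linear system in the 4 coefficients.
Solving, g(k) = 3k³ - k² + 4k + 2.
Then g(3) = 86.

86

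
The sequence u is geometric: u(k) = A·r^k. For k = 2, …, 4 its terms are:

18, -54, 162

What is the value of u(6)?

1458

Consecutive ratio: -54/18 = -3, and 162/(-54) = -3, so r = -3.
Then A·(-3)^2 = 18 gives A = 2, and u(k) = 2·(-3)^k.
u(6) = 2·(-3)^6 = 1458.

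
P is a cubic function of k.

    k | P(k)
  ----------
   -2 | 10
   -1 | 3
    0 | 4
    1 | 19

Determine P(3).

Write P(k) = ak³ + bk² + ck + d; the 4 given values yield a linear system in the 4 coefficients.
Solving, P(k) = k³ + 7k² + 7k + 4.
Then P(3) = 115.

115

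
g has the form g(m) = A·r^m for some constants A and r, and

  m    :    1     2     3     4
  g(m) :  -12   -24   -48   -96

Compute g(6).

Consecutive ratio: -24/(-12) = 2, and -48/(-24) = 2, so r = 2.
Then A·2^1 = -12 gives A = -6, and g(m) = -6·2^m.
g(6) = -6·2^6 = -384.

-384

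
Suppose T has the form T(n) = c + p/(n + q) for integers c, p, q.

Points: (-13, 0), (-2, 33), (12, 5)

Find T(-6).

(T(n) − c)(n + q) = p for each data point; the three points give a linear system in c and q, then p follows.
Solving: c = 3, q = 3, p = 30, so T(n) = 3 + 30/(n + 3).
Then T(-6) = 3 + 30/(-3) = -7.

-7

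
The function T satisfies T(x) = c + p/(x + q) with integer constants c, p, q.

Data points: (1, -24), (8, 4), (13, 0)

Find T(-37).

(T(x) − c)(x + q) = p for each data point; the three points give a linear system in c and q, then p follows.
Solving: c = -4, q = -3, p = 40, so T(x) = -4 + 40/(x − 3).
Then T(-37) = -4 + 40/(-40) = -5.

-5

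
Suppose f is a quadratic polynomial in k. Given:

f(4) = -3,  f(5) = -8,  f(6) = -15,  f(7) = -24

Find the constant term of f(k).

First differences: -5, -7, -9. Second differences: -2, -2.
Level-2 differences are constant, so f has degree 2.
Fitting a degree-2 polynomial gives f(k) = -k² + 4k - 3.
The constant term is f(0) = -3.

-3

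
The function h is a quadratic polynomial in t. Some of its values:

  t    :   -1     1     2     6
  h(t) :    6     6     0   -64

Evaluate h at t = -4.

Write h(t) = at² + bt + c; the 4 given values yield a linear system in the 3 coefficients.
Solving, h(t) = -2t² + 8.
Then h(-4) = -24.

-24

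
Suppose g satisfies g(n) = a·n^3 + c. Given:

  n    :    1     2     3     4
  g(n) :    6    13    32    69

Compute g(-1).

4

From g(1) = 6 and g(2) = 13: 1a + c = 6 and 8a + c = 13.
Subtracting: 7a = 7, so a = 1; then c = 6 − 1·1 = 5.
So g(n) = 1n³ + 5, and g(-1) = 4.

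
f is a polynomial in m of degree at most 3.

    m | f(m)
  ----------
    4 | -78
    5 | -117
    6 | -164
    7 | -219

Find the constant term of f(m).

-2

First differences: -39, -47, -55. Second differences: -8, -8.
Level-2 differences are constant, so f has degree 2.
Fitting a degree-2 polynomial gives f(m) = -4m² - 3m - 2.
The constant term is f(0) = -2.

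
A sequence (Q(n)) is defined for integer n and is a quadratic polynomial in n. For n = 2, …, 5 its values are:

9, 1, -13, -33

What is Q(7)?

-91

Write Q(n) = an² + bn + c; the 4 given values yield a linear system in the 3 coefficients.
Solving, Q(n) = -3n² + 7n + 7.
Then Q(7) = -91.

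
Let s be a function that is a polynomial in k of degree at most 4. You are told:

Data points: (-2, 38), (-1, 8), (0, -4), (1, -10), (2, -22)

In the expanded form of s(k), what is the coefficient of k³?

Write s(k) = ak^4 + bk³ + ck² + dk + e; the 5 given values yield a linear system in the 5 coefficients.
Solving, the leading coefficient vanishes, and s(k) = -2k³ + 3k² - 7k - 4.
The coefficient of k³ is -2.

-2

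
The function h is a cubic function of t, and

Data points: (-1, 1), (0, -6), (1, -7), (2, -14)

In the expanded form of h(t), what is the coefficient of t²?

Write h(t) = at³ + bt² + ct + d; the 4 given values yield a linear system in the 4 coefficients.
Solving, h(t) = -2t³ + 3t² - 2t - 6.
The coefficient of t² is 3.

3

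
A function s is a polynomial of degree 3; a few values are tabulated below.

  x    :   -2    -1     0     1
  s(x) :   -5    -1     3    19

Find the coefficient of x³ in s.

2

Write s(x) = ax³ + bx² + cx + d; the 4 given values yield a linear system in the 4 coefficients.
Solving, s(x) = 2x³ + 6x² + 8x + 3.
The coefficient of x³ is 2.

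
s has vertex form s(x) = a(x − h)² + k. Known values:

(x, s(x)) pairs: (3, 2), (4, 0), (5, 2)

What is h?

First differences -2, 2; second difference 4 = 2a, so a = 2.
Expanding, the x-coefficient is −2ah = -4h; matching it to the data gives h = 4, and then k = 0.
So s(x) = 2(x − 4)² + 0.
Hence h = 4.

4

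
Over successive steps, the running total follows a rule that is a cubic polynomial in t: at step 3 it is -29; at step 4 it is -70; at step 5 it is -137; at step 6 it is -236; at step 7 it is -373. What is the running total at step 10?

Write the value at t as T(t).
First differences: -41, -67, -99, -137. Second differences: -26, -32, -38. Third differences: -6, -6.
Level-3 differences are constant, so T has degree 3.
Fitting a degree-3 polynomial gives T(t) = -t³ - t² + 3t - 2.
Then T(10) = -1072.

-1072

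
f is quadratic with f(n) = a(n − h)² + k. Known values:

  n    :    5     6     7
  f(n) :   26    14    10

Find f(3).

First differences -12, -4; second difference 8 = 2a, so a = 4.
Expanding, the n-coefficient is −2ah = -8h; matching it to the data gives h = 7, and then k = 10.
So f(n) = 4(n − 7)² + 10.
f(3) = 4·(-4)² + 10 = 74.

74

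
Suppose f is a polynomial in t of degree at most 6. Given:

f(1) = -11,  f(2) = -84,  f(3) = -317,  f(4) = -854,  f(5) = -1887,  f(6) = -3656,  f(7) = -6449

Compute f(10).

First differences: -73, -233, -537, -1033, -1769, -2793. Second differences: -160, -304, -496, -736, -1024. Third differences: -144, -192, -240, -288. Fourth differences: -48, -48, -48.
Level-4 differences are constant, so f has degree 4.
Fitting a degree-4 polynomial gives f(t) = -2t^4 - 4t³ - 6t² + 3t - 2.
Then f(10) = -24572.

-24572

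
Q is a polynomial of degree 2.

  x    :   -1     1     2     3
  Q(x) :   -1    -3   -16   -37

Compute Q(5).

Write Q(x) = ax² + bx + c; the 4 given values yield a linear system in the 3 coefficients.
Solving, Q(x) = -4x² - x + 2.
Then Q(5) = -103.

-103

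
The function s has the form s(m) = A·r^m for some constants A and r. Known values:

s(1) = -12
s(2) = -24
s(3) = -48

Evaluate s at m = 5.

Consecutive ratio: -24/(-12) = 2, and -48/(-24) = 2, so r = 2.
Then A·2^1 = -12 gives A = -6, and s(m) = -6·2^m.
s(5) = -6·2^5 = -192.

-192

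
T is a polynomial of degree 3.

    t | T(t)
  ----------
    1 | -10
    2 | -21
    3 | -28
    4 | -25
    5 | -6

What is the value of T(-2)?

-13

First differences: -11, -7, 3, 19. Second differences: 4, 10, 16. Third differences: 6, 6.
Level-3 differences are constant, so T has degree 3.
Fitting a degree-3 polynomial gives T(t) = t³ - 4t² - 6t - 1.
Then T(-2) = -13.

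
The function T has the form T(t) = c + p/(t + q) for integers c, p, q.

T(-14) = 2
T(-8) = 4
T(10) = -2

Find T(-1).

-24

(T(t) − c)(t + q) = p for each data point; the three points give a linear system in c and q, then p follows.
Solving: c = 0, q = 2, p = -24, so T(t) = -24/(t + 2).
Then T(-1) = 0 − 24/1 = -24.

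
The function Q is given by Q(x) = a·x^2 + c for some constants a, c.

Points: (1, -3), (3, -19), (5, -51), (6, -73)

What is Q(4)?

From Q(1) = -3 and Q(3) = -19: 1a + c = -3 and 9a + c = -19.
Subtracting: 8a = -16, so a = -2; then c = -3 − (-2)·1 = -1.
So Q(x) = -2x² − 1, and Q(4) = -33.

-33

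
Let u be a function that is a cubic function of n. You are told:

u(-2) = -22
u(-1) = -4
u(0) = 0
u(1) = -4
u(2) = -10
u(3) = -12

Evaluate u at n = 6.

66

First differences: 18, 4, -4, -6, -2. Second differences: -14, -8, -2, 4. Third differences: 6, 6, 6.
Level-3 differences are constant, so u has degree 3.
Fitting a degree-3 polynomial gives u(n) = n³ - 4n² - n.
Then u(6) = 66.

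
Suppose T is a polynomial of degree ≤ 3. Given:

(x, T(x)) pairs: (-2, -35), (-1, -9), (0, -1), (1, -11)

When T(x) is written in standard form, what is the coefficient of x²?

Write T(x) = ax³ + bx² + cx + d; the 4 given values yield a linear system in the 4 coefficients.
Solving, the leading coefficient vanishes, and T(x) = -9x² - x - 1.
The coefficient of x² is -9.

-9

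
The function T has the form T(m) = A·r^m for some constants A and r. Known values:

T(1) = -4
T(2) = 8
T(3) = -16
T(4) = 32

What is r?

-2

Consecutive ratio: 8/(-4) = -2, and -16/8 = -2, so r = -2.
Then A·(-2)^1 = -4 gives A = 2, and T(m) = 2·(-2)^m.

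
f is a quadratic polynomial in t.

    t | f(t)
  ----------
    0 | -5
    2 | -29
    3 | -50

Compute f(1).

Write f(t) = at² + bt + c; the 3 given values yield a linear system in the 3 coefficients.
Solving, f(t) = -3t² - 6t - 5.
Then f(1) = -14.

-14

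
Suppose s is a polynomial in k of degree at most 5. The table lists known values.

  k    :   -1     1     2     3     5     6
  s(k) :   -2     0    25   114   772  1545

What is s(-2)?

9

Write s(k) = ak^5 + bk^4 + ck³ + dk² + ek + p; the 6 given values yield a linear system in the 6 coefficients.
Solving, the leading coefficient vanishes, and s(k) = k^4 + k³ + k² - 3.
Then s(-2) = 9.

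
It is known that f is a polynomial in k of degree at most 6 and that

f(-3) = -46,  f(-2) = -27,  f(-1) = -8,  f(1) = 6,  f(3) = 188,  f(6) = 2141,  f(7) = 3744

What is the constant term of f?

-1

Write f(k) = ak^6 + bk^5 + ck^4 + dk³ + ek² + pk + q; the 7 given values yield a linear system in the 7 coefficients.
Solving, the top 2 coefficients vanish, and f(k) = k^4 + 4k³ - k² + 3k - 1.
The constant term is f(0) = -1.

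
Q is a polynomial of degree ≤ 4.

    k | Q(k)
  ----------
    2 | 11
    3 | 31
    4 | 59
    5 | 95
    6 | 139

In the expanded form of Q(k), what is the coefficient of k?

First differences: 20, 28, 36, 44. Second differences: 8, 8, 8.
Level-2 differences are constant, so Q has degree 2.
Fitting a degree-2 polynomial gives Q(k) = 4k² - 5.
The coefficient of k is 0.

0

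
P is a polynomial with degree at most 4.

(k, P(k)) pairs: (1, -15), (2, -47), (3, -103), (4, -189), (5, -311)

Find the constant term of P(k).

-1

First differences: -32, -56, -86, -122. Second differences: -24, -30, -36. Third differences: -6, -6.
Level-3 differences are constant, so P has degree 3.
Fitting a degree-3 polynomial gives P(k) = -k³ - 6k² - 7k - 1.
The constant term is P(0) = -1.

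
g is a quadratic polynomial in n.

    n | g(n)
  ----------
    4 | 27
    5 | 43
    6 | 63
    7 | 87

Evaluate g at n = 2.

First differences: 16, 20, 24. Second differences: 4, 4.
Level-2 differences are constant, so g has degree 2.
Fitting a degree-2 polynomial gives g(n) = 2n² - 2n + 3.
Then g(2) = 7.

7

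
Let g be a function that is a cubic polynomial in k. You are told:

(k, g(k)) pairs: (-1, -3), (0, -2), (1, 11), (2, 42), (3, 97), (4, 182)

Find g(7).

677

Write g(k) = ak³ + bk² + ck + d; the 6 given values yield a linear system in the 4 coefficients.
Solving, g(k) = k³ + 6k² + 6k - 2.
Then g(7) = 677.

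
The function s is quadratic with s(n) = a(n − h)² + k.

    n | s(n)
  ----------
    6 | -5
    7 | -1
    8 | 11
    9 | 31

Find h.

6

First differences 4, 12, 20; second difference 8 = 2a, so a = 4.
Expanding, the n-coefficient is −2ah = -8h; matching it to the data gives h = 6, and then k = -5.
So s(n) = 4(n − 6)² − 5.
Hence h = 6.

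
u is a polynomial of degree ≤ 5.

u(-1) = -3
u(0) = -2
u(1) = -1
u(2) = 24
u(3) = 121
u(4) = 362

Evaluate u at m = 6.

First differences: 1, 1, 25, 97, 241. Second differences: 0, 24, 72, 144. Third differences: 24, 48, 72. Fourth differences: 24, 24.
Level-4 differences are constant, so u has degree 4.
Fitting a degree-4 polynomial gives u(m) = m^4 + 2m³ - m² - m - 2.
Then u(6) = 1684.

1684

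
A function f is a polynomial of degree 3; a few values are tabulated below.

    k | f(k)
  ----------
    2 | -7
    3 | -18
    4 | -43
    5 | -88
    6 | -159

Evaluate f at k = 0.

Write f(k) = ak³ + bk² + ck + d; the 5 given values yield a linear system in the 4 coefficients.
Solving, f(k) = -k³ + 2k² - 2k - 3.
Then f(0) = -3.

-3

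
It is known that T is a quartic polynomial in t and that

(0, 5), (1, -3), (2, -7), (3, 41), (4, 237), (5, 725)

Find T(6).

First differences: -8, -4, 48, 196, 488. Second differences: 4, 52, 148, 292. Third differences: 48, 96, 144. Fourth differences: 48, 48.
Level-4 differences are constant, so T has degree 4.
Fitting a degree-4 polynomial gives T(t) = 2t^4 - 4t³ - 6t + 5.
Then T(6) = 1697.

1697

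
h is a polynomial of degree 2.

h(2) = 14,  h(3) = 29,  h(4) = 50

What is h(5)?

77

Write h(n) = an² + bn + c; the 3 given values yield a linear system in the 3 coefficients.
Solving, h(n) = 3n² + 2.
Then h(5) = 77.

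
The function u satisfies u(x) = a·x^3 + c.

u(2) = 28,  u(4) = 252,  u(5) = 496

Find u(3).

From u(2) = 28 and u(4) = 252: 8a + c = 28 and 64a + c = 252.
Subtracting: 56a = 224, so a = 4; then c = 28 − 4·8 = -4.
So u(x) = 4x³ − 4, and u(3) = 104.

104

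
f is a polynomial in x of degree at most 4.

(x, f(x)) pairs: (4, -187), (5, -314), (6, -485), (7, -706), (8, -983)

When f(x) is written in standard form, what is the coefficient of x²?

-7

First differences: -127, -171, -221, -277. Second differences: -44, -50, -56. Third differences: -6, -6.
Level-3 differences are constant, so f has degree 3.
Fitting a degree-3 polynomial gives f(x) = -x³ - 7x² - 3x + 1.
The coefficient of x² is -7.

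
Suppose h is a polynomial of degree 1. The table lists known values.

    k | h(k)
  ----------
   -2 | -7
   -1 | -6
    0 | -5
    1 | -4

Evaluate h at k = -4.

-9

First differences: 1, 1, 1.
Level-1 differences are constant, so h has degree 1.
Fitting a degree-1 polynomial gives h(k) = k - 5.
Then h(-4) = -9.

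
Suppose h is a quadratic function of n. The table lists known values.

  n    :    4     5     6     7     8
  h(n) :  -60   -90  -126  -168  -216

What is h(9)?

First differences: -30, -36, -42, -48. Second differences: -6, -6, -6.
Level-2 differences are constant, so h has degree 2.
Fitting a degree-2 polynomial gives h(n) = -3n² - 3n.
Then h(9) = -270.

-270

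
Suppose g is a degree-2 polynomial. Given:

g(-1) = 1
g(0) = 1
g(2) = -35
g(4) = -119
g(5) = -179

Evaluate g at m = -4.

-71

Write g(m) = am² + bm + c; the 5 given values yield a linear system in the 3 coefficients.
Solving, g(m) = -6m² - 6m + 1.
Then g(-4) = -71.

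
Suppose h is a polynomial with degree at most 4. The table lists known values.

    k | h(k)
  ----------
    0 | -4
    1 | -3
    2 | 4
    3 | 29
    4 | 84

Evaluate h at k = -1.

-11

Write h(k) = ak^4 + bk³ + ck² + dk + e; the 5 given values yield a linear system in the 5 coefficients.
Solving, the leading coefficient vanishes, and h(k) = 2k³ - 3k² + 2k - 4.
Then h(-1) = -11.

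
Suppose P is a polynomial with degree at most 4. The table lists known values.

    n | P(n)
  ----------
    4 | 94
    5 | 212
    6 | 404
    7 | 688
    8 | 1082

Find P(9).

1604

First differences: 118, 192, 284, 394. Second differences: 74, 92, 110. Third differences: 18, 18.
Level-3 differences are constant, so P has degree 3.
Extending the table by one column gives the next first difference 522, so P(9) = 1082 + 522 = 1604.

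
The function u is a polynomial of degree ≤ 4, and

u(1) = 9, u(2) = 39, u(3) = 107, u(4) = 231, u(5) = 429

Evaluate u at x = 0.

First differences: 30, 68, 124, 198. Second differences: 38, 56, 74. Third differences: 18, 18.
Level-3 differences are constant, so u has degree 3.
Fitting a degree-3 polynomial gives u(x) = 3x³ + x² + 6x - 1.
Then u(0) = -1.

-1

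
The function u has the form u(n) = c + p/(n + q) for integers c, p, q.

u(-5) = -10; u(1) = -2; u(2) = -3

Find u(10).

-5

(u(n) − c)(n + q) = p for each data point; the three points give a linear system in c and q, then p follows.
Solving: c = -6, q = 2, p = 12, so u(n) = -6 + 12/(n + 2).
Then u(10) = -6 + 12/12 = -5.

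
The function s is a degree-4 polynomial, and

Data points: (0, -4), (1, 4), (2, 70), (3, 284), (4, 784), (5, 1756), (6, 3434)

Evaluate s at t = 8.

Write s(t) = at^4 + bt³ + ct² + dt + e; the 7 given values yield a linear system in the 5 coefficients.
Solving, s(t) = 2t^4 + 3t³ + 6t² - 3t - 4.
Then s(8) = 10084.

10084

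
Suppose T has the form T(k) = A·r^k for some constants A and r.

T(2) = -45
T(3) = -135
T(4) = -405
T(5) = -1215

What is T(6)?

Consecutive ratio: -135/(-45) = 3, and -405/(-135) = 3, so r = 3.
Then A·3^2 = -45 gives A = -5, and T(k) = -5·3^k.
T(6) = -5·3^6 = -3645.

-3645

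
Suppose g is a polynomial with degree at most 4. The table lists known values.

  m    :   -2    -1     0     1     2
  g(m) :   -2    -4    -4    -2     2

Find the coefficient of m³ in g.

First differences: -2, 0, 2, 4. Second differences: 2, 2, 2.
Level-2 differences are constant, so g has degree 2.
Fitting a degree-2 polynomial gives g(m) = m² + m - 4.
The coefficient of m³ is 0.

0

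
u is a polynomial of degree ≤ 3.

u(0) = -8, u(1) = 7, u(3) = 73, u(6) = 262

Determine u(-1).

Write u(n) = an³ + bn² + cn + d; the 4 given values yield a linear system in the 4 coefficients.
Solving, the leading coefficient vanishes, and u(n) = 6n² + 9n - 8.
Then u(-1) = -11.

-11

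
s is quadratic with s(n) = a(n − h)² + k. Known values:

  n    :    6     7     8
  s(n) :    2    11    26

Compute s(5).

-1

First differences 9, 15; second difference 6 = 2a, so a = 3.
Expanding, the n-coefficient is −2ah = -6h; matching it to the data gives h = 5, and then k = -1.
So s(n) = 3(n − 5)² − 1.
s(5) = 3·0² − 1 = -1.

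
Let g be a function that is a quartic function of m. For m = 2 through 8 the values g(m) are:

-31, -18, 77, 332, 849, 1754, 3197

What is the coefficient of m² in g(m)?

First differences: 13, 95, 255, 517, 905, 1443. Second differences: 82, 160, 262, 388, 538. Third differences: 78, 102, 126, 150. Fourth differences: 24, 24, 24.
Level-4 differences are constant, so g has degree 4.
Fitting a degree-4 polynomial gives g(m) = m^4 - m³ - 5m² - 8m - 3.
The coefficient of m² is -5.

-5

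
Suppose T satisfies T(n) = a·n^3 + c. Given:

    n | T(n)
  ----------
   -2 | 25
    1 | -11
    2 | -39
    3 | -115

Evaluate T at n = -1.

From T(-2) = 25 and T(1) = -11: -8a + c = 25 and 1a + c = -11.
Subtracting: 9a = -36, so a = -4; then c = 25 − (-4)·(-8) = -7.
So T(n) = -4n³ − 7, and T(-1) = -3.

-3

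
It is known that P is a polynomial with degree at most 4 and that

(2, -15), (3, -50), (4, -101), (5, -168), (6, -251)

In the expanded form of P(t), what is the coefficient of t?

5

First differences: -35, -51, -67, -83. Second differences: -16, -16, -16.
Level-2 differences are constant, so P has degree 2.
Fitting a degree-2 polynomial gives P(t) = -8t² + 5t + 7.
The coefficient of t is 5.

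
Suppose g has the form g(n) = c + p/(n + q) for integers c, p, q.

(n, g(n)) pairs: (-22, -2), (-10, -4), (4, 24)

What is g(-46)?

(g(n) − c)(n + q) = p for each data point; the three points give a linear system in c and q, then p follows.
Solving: c = 0, q = -2, p = 48, so g(n) = 48/(n − 2).
Then g(-46) = 0 + 48/(-48) = -1.

-1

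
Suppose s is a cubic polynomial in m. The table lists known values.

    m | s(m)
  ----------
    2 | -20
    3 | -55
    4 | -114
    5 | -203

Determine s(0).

2

Write s(m) = am³ + bm² + cm + d; the 4 given values yield a linear system in the 4 coefficients.
Solving, s(m) = -m³ - 3m² - m + 2.
Then s(0) = 2.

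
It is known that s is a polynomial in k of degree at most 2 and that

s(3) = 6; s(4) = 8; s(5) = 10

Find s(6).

Write s(k) = ak² + bk + c; the 3 given values yield a linear system in the 3 coefficients.
Solving, the leading coefficient vanishes, and s(k) = 2k.
Then s(6) = 12.

12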